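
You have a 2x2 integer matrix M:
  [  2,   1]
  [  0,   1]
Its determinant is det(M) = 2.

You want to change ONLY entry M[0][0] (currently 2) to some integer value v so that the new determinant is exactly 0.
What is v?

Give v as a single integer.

det is linear in entry M[0][0]: det = old_det + (v - 2) * C_00
Cofactor C_00 = 1
Want det = 0: 2 + (v - 2) * 1 = 0
  (v - 2) = -2 / 1 = -2
  v = 2 + (-2) = 0

Answer: 0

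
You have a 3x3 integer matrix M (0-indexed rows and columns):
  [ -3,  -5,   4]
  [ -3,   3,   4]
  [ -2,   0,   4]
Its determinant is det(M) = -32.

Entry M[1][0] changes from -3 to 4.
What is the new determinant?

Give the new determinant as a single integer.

Answer: 108

Derivation:
det is linear in row 1: changing M[1][0] by delta changes det by delta * cofactor(1,0).
Cofactor C_10 = (-1)^(1+0) * minor(1,0) = 20
Entry delta = 4 - -3 = 7
Det delta = 7 * 20 = 140
New det = -32 + 140 = 108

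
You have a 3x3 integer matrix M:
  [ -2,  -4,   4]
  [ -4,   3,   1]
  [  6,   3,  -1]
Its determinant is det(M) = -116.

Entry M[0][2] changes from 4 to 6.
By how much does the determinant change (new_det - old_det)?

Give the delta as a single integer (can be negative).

Cofactor C_02 = -30
Entry delta = 6 - 4 = 2
Det delta = entry_delta * cofactor = 2 * -30 = -60

Answer: -60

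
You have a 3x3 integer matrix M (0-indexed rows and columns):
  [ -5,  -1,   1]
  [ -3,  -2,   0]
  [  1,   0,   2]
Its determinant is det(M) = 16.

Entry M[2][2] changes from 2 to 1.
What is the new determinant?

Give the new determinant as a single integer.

Answer: 9

Derivation:
det is linear in row 2: changing M[2][2] by delta changes det by delta * cofactor(2,2).
Cofactor C_22 = (-1)^(2+2) * minor(2,2) = 7
Entry delta = 1 - 2 = -1
Det delta = -1 * 7 = -7
New det = 16 + -7 = 9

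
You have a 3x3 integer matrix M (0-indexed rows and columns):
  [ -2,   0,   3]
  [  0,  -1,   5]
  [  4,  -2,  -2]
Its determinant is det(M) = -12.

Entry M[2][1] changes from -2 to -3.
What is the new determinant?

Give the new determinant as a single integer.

det is linear in row 2: changing M[2][1] by delta changes det by delta * cofactor(2,1).
Cofactor C_21 = (-1)^(2+1) * minor(2,1) = 10
Entry delta = -3 - -2 = -1
Det delta = -1 * 10 = -10
New det = -12 + -10 = -22

Answer: -22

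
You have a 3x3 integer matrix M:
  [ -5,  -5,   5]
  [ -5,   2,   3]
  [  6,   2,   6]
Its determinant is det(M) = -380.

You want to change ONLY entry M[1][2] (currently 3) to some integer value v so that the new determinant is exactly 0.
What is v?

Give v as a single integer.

det is linear in entry M[1][2]: det = old_det + (v - 3) * C_12
Cofactor C_12 = -20
Want det = 0: -380 + (v - 3) * -20 = 0
  (v - 3) = 380 / -20 = -19
  v = 3 + (-19) = -16

Answer: -16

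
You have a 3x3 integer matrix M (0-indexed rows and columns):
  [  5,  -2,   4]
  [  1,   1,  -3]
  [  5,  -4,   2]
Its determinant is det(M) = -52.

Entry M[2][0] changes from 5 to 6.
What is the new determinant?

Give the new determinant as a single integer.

det is linear in row 2: changing M[2][0] by delta changes det by delta * cofactor(2,0).
Cofactor C_20 = (-1)^(2+0) * minor(2,0) = 2
Entry delta = 6 - 5 = 1
Det delta = 1 * 2 = 2
New det = -52 + 2 = -50

Answer: -50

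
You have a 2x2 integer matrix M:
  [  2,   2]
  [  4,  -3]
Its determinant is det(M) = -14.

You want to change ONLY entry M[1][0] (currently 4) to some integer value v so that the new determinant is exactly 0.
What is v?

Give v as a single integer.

det is linear in entry M[1][0]: det = old_det + (v - 4) * C_10
Cofactor C_10 = -2
Want det = 0: -14 + (v - 4) * -2 = 0
  (v - 4) = 14 / -2 = -7
  v = 4 + (-7) = -3

Answer: -3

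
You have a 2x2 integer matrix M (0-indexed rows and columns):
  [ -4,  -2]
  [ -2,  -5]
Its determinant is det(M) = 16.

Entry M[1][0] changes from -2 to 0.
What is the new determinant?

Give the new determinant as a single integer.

det is linear in row 1: changing M[1][0] by delta changes det by delta * cofactor(1,0).
Cofactor C_10 = (-1)^(1+0) * minor(1,0) = 2
Entry delta = 0 - -2 = 2
Det delta = 2 * 2 = 4
New det = 16 + 4 = 20

Answer: 20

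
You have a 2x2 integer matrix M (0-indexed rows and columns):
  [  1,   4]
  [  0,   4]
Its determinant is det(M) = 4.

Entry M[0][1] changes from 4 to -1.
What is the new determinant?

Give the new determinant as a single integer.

det is linear in row 0: changing M[0][1] by delta changes det by delta * cofactor(0,1).
Cofactor C_01 = (-1)^(0+1) * minor(0,1) = 0
Entry delta = -1 - 4 = -5
Det delta = -5 * 0 = 0
New det = 4 + 0 = 4

Answer: 4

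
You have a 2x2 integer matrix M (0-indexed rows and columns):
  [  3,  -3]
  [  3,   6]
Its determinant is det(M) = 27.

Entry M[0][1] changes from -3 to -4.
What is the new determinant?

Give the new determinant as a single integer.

det is linear in row 0: changing M[0][1] by delta changes det by delta * cofactor(0,1).
Cofactor C_01 = (-1)^(0+1) * minor(0,1) = -3
Entry delta = -4 - -3 = -1
Det delta = -1 * -3 = 3
New det = 27 + 3 = 30

Answer: 30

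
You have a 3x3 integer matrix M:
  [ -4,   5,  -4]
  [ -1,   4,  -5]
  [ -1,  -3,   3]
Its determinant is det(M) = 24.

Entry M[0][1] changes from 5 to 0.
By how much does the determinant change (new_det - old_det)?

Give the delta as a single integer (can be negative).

Cofactor C_01 = 8
Entry delta = 0 - 5 = -5
Det delta = entry_delta * cofactor = -5 * 8 = -40

Answer: -40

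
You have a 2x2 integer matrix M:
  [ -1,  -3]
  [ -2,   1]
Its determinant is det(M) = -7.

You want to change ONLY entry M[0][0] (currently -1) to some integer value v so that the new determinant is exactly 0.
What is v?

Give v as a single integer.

det is linear in entry M[0][0]: det = old_det + (v - -1) * C_00
Cofactor C_00 = 1
Want det = 0: -7 + (v - -1) * 1 = 0
  (v - -1) = 7 / 1 = 7
  v = -1 + (7) = 6

Answer: 6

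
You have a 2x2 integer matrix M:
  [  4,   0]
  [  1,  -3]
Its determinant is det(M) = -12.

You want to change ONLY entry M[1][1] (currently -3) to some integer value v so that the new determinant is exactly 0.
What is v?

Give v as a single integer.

det is linear in entry M[1][1]: det = old_det + (v - -3) * C_11
Cofactor C_11 = 4
Want det = 0: -12 + (v - -3) * 4 = 0
  (v - -3) = 12 / 4 = 3
  v = -3 + (3) = 0

Answer: 0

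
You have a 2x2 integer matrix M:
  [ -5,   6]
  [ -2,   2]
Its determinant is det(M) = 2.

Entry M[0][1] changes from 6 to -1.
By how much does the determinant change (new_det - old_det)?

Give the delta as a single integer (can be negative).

Cofactor C_01 = 2
Entry delta = -1 - 6 = -7
Det delta = entry_delta * cofactor = -7 * 2 = -14

Answer: -14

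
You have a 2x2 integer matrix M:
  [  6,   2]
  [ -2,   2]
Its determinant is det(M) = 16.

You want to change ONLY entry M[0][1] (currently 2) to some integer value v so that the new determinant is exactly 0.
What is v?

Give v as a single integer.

Answer: -6

Derivation:
det is linear in entry M[0][1]: det = old_det + (v - 2) * C_01
Cofactor C_01 = 2
Want det = 0: 16 + (v - 2) * 2 = 0
  (v - 2) = -16 / 2 = -8
  v = 2 + (-8) = -6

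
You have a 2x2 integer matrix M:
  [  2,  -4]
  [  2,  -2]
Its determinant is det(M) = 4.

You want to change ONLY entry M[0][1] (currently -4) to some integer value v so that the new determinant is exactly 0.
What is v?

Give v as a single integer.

Answer: -2

Derivation:
det is linear in entry M[0][1]: det = old_det + (v - -4) * C_01
Cofactor C_01 = -2
Want det = 0: 4 + (v - -4) * -2 = 0
  (v - -4) = -4 / -2 = 2
  v = -4 + (2) = -2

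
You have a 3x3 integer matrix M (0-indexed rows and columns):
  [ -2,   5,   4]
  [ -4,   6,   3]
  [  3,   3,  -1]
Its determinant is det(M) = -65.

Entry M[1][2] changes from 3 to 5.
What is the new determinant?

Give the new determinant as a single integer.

Answer: -23

Derivation:
det is linear in row 1: changing M[1][2] by delta changes det by delta * cofactor(1,2).
Cofactor C_12 = (-1)^(1+2) * minor(1,2) = 21
Entry delta = 5 - 3 = 2
Det delta = 2 * 21 = 42
New det = -65 + 42 = -23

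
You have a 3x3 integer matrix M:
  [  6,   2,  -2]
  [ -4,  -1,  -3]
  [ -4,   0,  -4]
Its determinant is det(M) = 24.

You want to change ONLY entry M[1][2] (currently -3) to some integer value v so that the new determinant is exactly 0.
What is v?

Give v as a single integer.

Answer: 0

Derivation:
det is linear in entry M[1][2]: det = old_det + (v - -3) * C_12
Cofactor C_12 = -8
Want det = 0: 24 + (v - -3) * -8 = 0
  (v - -3) = -24 / -8 = 3
  v = -3 + (3) = 0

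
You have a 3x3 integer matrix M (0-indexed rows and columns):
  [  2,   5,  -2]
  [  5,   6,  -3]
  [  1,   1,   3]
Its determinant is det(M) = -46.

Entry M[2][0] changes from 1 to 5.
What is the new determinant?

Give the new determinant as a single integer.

Answer: -58

Derivation:
det is linear in row 2: changing M[2][0] by delta changes det by delta * cofactor(2,0).
Cofactor C_20 = (-1)^(2+0) * minor(2,0) = -3
Entry delta = 5 - 1 = 4
Det delta = 4 * -3 = -12
New det = -46 + -12 = -58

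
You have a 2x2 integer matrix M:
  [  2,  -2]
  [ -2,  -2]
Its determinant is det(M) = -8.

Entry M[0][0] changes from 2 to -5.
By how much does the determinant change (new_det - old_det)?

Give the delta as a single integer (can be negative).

Cofactor C_00 = -2
Entry delta = -5 - 2 = -7
Det delta = entry_delta * cofactor = -7 * -2 = 14

Answer: 14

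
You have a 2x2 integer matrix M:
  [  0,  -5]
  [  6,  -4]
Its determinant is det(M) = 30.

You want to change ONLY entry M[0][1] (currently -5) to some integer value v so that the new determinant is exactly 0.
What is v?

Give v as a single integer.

Answer: 0

Derivation:
det is linear in entry M[0][1]: det = old_det + (v - -5) * C_01
Cofactor C_01 = -6
Want det = 0: 30 + (v - -5) * -6 = 0
  (v - -5) = -30 / -6 = 5
  v = -5 + (5) = 0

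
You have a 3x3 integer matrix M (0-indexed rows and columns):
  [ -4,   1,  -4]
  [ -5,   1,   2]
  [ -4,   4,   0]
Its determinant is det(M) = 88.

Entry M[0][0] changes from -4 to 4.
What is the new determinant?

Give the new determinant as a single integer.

det is linear in row 0: changing M[0][0] by delta changes det by delta * cofactor(0,0).
Cofactor C_00 = (-1)^(0+0) * minor(0,0) = -8
Entry delta = 4 - -4 = 8
Det delta = 8 * -8 = -64
New det = 88 + -64 = 24

Answer: 24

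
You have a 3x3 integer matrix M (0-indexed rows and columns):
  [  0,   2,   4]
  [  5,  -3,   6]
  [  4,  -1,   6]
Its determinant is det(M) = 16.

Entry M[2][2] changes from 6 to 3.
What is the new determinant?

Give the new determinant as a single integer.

Answer: 46

Derivation:
det is linear in row 2: changing M[2][2] by delta changes det by delta * cofactor(2,2).
Cofactor C_22 = (-1)^(2+2) * minor(2,2) = -10
Entry delta = 3 - 6 = -3
Det delta = -3 * -10 = 30
New det = 16 + 30 = 46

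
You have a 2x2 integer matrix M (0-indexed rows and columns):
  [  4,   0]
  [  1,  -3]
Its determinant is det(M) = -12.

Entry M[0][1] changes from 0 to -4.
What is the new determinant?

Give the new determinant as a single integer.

det is linear in row 0: changing M[0][1] by delta changes det by delta * cofactor(0,1).
Cofactor C_01 = (-1)^(0+1) * minor(0,1) = -1
Entry delta = -4 - 0 = -4
Det delta = -4 * -1 = 4
New det = -12 + 4 = -8

Answer: -8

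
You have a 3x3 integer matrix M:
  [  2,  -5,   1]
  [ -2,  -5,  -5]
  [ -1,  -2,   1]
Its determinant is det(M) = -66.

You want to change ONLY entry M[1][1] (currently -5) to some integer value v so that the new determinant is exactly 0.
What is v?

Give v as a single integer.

det is linear in entry M[1][1]: det = old_det + (v - -5) * C_11
Cofactor C_11 = 3
Want det = 0: -66 + (v - -5) * 3 = 0
  (v - -5) = 66 / 3 = 22
  v = -5 + (22) = 17

Answer: 17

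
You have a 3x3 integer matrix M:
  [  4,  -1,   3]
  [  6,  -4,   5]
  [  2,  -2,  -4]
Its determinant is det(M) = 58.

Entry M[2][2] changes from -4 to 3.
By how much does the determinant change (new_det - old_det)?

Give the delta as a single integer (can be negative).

Answer: -70

Derivation:
Cofactor C_22 = -10
Entry delta = 3 - -4 = 7
Det delta = entry_delta * cofactor = 7 * -10 = -70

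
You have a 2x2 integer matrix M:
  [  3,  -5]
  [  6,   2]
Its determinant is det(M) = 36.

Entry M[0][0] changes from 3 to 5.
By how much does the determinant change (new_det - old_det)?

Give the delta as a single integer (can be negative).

Answer: 4

Derivation:
Cofactor C_00 = 2
Entry delta = 5 - 3 = 2
Det delta = entry_delta * cofactor = 2 * 2 = 4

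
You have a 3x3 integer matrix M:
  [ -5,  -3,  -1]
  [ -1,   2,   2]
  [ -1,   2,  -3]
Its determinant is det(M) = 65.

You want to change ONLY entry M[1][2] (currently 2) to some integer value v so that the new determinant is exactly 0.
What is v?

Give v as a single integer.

det is linear in entry M[1][2]: det = old_det + (v - 2) * C_12
Cofactor C_12 = 13
Want det = 0: 65 + (v - 2) * 13 = 0
  (v - 2) = -65 / 13 = -5
  v = 2 + (-5) = -3

Answer: -3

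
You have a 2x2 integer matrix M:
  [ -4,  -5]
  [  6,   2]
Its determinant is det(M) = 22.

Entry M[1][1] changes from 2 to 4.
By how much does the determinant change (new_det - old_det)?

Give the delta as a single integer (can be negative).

Cofactor C_11 = -4
Entry delta = 4 - 2 = 2
Det delta = entry_delta * cofactor = 2 * -4 = -8

Answer: -8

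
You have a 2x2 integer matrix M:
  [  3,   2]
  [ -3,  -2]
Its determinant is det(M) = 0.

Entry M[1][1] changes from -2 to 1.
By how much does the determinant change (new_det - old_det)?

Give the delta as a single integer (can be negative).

Cofactor C_11 = 3
Entry delta = 1 - -2 = 3
Det delta = entry_delta * cofactor = 3 * 3 = 9

Answer: 9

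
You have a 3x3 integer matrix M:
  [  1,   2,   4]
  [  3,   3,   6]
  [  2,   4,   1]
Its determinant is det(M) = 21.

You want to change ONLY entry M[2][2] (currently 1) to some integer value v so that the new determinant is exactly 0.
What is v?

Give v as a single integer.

det is linear in entry M[2][2]: det = old_det + (v - 1) * C_22
Cofactor C_22 = -3
Want det = 0: 21 + (v - 1) * -3 = 0
  (v - 1) = -21 / -3 = 7
  v = 1 + (7) = 8

Answer: 8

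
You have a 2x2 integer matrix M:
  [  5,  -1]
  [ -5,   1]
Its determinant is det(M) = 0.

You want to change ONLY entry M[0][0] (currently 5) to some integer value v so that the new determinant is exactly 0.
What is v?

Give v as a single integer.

Answer: 5

Derivation:
det is linear in entry M[0][0]: det = old_det + (v - 5) * C_00
Cofactor C_00 = 1
Want det = 0: 0 + (v - 5) * 1 = 0
  (v - 5) = 0 / 1 = 0
  v = 5 + (0) = 5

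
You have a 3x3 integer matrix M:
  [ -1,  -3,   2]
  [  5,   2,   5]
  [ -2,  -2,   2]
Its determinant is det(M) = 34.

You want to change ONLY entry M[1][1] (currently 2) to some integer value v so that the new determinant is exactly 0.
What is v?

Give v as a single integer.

det is linear in entry M[1][1]: det = old_det + (v - 2) * C_11
Cofactor C_11 = 2
Want det = 0: 34 + (v - 2) * 2 = 0
  (v - 2) = -34 / 2 = -17
  v = 2 + (-17) = -15

Answer: -15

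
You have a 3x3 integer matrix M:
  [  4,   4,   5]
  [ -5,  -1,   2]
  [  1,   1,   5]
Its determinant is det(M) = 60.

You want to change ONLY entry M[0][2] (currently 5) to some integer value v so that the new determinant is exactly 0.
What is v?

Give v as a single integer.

Answer: 20

Derivation:
det is linear in entry M[0][2]: det = old_det + (v - 5) * C_02
Cofactor C_02 = -4
Want det = 0: 60 + (v - 5) * -4 = 0
  (v - 5) = -60 / -4 = 15
  v = 5 + (15) = 20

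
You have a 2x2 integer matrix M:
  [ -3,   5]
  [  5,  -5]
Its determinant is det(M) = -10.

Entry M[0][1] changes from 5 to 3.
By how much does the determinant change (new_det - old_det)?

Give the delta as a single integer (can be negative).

Cofactor C_01 = -5
Entry delta = 3 - 5 = -2
Det delta = entry_delta * cofactor = -2 * -5 = 10

Answer: 10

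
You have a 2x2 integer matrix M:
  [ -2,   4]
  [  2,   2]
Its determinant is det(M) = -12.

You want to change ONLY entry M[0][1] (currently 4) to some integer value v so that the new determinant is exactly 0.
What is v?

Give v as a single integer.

Answer: -2

Derivation:
det is linear in entry M[0][1]: det = old_det + (v - 4) * C_01
Cofactor C_01 = -2
Want det = 0: -12 + (v - 4) * -2 = 0
  (v - 4) = 12 / -2 = -6
  v = 4 + (-6) = -2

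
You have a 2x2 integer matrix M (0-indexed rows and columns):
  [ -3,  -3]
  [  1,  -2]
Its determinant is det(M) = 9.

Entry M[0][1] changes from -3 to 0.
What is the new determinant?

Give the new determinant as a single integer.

Answer: 6

Derivation:
det is linear in row 0: changing M[0][1] by delta changes det by delta * cofactor(0,1).
Cofactor C_01 = (-1)^(0+1) * minor(0,1) = -1
Entry delta = 0 - -3 = 3
Det delta = 3 * -1 = -3
New det = 9 + -3 = 6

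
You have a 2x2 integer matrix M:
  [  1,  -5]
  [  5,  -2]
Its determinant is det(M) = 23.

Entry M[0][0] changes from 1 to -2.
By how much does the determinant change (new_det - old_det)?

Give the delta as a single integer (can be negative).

Answer: 6

Derivation:
Cofactor C_00 = -2
Entry delta = -2 - 1 = -3
Det delta = entry_delta * cofactor = -3 * -2 = 6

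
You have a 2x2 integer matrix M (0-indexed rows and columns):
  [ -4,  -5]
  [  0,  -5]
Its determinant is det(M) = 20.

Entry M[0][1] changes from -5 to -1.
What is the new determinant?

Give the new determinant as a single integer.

Answer: 20

Derivation:
det is linear in row 0: changing M[0][1] by delta changes det by delta * cofactor(0,1).
Cofactor C_01 = (-1)^(0+1) * minor(0,1) = 0
Entry delta = -1 - -5 = 4
Det delta = 4 * 0 = 0
New det = 20 + 0 = 20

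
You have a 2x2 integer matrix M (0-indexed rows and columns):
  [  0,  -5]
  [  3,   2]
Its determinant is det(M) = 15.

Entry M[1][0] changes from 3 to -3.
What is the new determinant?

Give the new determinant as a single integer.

Answer: -15

Derivation:
det is linear in row 1: changing M[1][0] by delta changes det by delta * cofactor(1,0).
Cofactor C_10 = (-1)^(1+0) * minor(1,0) = 5
Entry delta = -3 - 3 = -6
Det delta = -6 * 5 = -30
New det = 15 + -30 = -15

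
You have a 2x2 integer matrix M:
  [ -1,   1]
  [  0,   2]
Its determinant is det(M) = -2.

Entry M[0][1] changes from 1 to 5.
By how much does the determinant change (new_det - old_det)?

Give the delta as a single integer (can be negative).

Cofactor C_01 = 0
Entry delta = 5 - 1 = 4
Det delta = entry_delta * cofactor = 4 * 0 = 0

Answer: 0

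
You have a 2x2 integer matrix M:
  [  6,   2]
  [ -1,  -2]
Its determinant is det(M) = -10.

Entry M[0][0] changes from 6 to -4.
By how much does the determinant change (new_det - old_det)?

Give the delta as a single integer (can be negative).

Cofactor C_00 = -2
Entry delta = -4 - 6 = -10
Det delta = entry_delta * cofactor = -10 * -2 = 20

Answer: 20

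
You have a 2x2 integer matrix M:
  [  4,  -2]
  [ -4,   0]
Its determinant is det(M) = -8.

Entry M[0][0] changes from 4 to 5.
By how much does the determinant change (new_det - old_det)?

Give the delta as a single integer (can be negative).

Cofactor C_00 = 0
Entry delta = 5 - 4 = 1
Det delta = entry_delta * cofactor = 1 * 0 = 0

Answer: 0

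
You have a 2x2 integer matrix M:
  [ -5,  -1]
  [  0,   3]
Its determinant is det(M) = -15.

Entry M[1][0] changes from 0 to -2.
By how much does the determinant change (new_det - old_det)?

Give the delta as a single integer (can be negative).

Answer: -2

Derivation:
Cofactor C_10 = 1
Entry delta = -2 - 0 = -2
Det delta = entry_delta * cofactor = -2 * 1 = -2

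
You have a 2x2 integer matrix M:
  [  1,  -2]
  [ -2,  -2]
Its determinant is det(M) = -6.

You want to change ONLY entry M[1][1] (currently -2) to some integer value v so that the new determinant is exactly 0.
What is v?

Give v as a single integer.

Answer: 4

Derivation:
det is linear in entry M[1][1]: det = old_det + (v - -2) * C_11
Cofactor C_11 = 1
Want det = 0: -6 + (v - -2) * 1 = 0
  (v - -2) = 6 / 1 = 6
  v = -2 + (6) = 4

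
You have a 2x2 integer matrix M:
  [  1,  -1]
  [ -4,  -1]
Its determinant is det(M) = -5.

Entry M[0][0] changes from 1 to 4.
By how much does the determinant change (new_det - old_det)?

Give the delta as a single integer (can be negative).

Cofactor C_00 = -1
Entry delta = 4 - 1 = 3
Det delta = entry_delta * cofactor = 3 * -1 = -3

Answer: -3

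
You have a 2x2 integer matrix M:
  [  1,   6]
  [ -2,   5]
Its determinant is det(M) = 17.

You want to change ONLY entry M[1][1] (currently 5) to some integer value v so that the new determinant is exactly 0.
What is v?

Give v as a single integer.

det is linear in entry M[1][1]: det = old_det + (v - 5) * C_11
Cofactor C_11 = 1
Want det = 0: 17 + (v - 5) * 1 = 0
  (v - 5) = -17 / 1 = -17
  v = 5 + (-17) = -12

Answer: -12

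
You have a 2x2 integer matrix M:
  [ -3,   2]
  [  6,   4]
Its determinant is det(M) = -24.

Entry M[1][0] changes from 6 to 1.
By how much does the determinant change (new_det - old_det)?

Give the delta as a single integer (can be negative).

Answer: 10

Derivation:
Cofactor C_10 = -2
Entry delta = 1 - 6 = -5
Det delta = entry_delta * cofactor = -5 * -2 = 10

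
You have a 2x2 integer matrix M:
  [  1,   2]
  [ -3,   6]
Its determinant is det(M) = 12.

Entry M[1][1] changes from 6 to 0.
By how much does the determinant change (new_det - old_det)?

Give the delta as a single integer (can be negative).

Cofactor C_11 = 1
Entry delta = 0 - 6 = -6
Det delta = entry_delta * cofactor = -6 * 1 = -6

Answer: -6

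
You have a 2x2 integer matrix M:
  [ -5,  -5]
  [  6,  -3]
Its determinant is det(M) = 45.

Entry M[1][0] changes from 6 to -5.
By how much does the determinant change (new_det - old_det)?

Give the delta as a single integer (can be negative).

Cofactor C_10 = 5
Entry delta = -5 - 6 = -11
Det delta = entry_delta * cofactor = -11 * 5 = -55

Answer: -55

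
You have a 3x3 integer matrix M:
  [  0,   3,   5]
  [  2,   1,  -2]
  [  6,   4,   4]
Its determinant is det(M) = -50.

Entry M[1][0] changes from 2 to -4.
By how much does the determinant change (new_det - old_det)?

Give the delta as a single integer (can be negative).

Answer: -48

Derivation:
Cofactor C_10 = 8
Entry delta = -4 - 2 = -6
Det delta = entry_delta * cofactor = -6 * 8 = -48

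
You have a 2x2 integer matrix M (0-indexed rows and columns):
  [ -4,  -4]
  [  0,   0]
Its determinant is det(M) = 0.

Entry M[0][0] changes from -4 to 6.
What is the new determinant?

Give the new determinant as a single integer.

Answer: 0

Derivation:
det is linear in row 0: changing M[0][0] by delta changes det by delta * cofactor(0,0).
Cofactor C_00 = (-1)^(0+0) * minor(0,0) = 0
Entry delta = 6 - -4 = 10
Det delta = 10 * 0 = 0
New det = 0 + 0 = 0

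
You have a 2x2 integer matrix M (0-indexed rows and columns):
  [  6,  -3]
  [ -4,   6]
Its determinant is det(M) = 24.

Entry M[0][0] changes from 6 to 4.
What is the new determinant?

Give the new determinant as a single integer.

Answer: 12

Derivation:
det is linear in row 0: changing M[0][0] by delta changes det by delta * cofactor(0,0).
Cofactor C_00 = (-1)^(0+0) * minor(0,0) = 6
Entry delta = 4 - 6 = -2
Det delta = -2 * 6 = -12
New det = 24 + -12 = 12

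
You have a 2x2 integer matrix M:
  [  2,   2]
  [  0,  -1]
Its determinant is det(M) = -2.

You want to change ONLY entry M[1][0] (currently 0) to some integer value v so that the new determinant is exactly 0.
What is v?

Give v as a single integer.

Answer: -1

Derivation:
det is linear in entry M[1][0]: det = old_det + (v - 0) * C_10
Cofactor C_10 = -2
Want det = 0: -2 + (v - 0) * -2 = 0
  (v - 0) = 2 / -2 = -1
  v = 0 + (-1) = -1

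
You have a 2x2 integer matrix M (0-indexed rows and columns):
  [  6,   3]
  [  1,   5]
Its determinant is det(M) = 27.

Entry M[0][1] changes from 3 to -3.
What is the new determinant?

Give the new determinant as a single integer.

Answer: 33

Derivation:
det is linear in row 0: changing M[0][1] by delta changes det by delta * cofactor(0,1).
Cofactor C_01 = (-1)^(0+1) * minor(0,1) = -1
Entry delta = -3 - 3 = -6
Det delta = -6 * -1 = 6
New det = 27 + 6 = 33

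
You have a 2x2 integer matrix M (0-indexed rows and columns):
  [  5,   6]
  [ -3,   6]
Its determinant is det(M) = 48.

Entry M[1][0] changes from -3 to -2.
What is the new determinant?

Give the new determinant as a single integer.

Answer: 42

Derivation:
det is linear in row 1: changing M[1][0] by delta changes det by delta * cofactor(1,0).
Cofactor C_10 = (-1)^(1+0) * minor(1,0) = -6
Entry delta = -2 - -3 = 1
Det delta = 1 * -6 = -6
New det = 48 + -6 = 42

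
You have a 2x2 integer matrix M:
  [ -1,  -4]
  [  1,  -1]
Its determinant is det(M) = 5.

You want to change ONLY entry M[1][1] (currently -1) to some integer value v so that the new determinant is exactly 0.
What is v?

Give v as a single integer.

Answer: 4

Derivation:
det is linear in entry M[1][1]: det = old_det + (v - -1) * C_11
Cofactor C_11 = -1
Want det = 0: 5 + (v - -1) * -1 = 0
  (v - -1) = -5 / -1 = 5
  v = -1 + (5) = 4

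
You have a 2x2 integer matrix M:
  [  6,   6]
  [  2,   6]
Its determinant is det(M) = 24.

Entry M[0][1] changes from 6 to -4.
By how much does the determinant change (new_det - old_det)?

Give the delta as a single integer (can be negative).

Cofactor C_01 = -2
Entry delta = -4 - 6 = -10
Det delta = entry_delta * cofactor = -10 * -2 = 20

Answer: 20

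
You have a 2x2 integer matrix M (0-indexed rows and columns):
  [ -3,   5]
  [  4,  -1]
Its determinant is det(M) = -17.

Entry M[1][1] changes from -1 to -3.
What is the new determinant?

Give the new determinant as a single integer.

Answer: -11

Derivation:
det is linear in row 1: changing M[1][1] by delta changes det by delta * cofactor(1,1).
Cofactor C_11 = (-1)^(1+1) * minor(1,1) = -3
Entry delta = -3 - -1 = -2
Det delta = -2 * -3 = 6
New det = -17 + 6 = -11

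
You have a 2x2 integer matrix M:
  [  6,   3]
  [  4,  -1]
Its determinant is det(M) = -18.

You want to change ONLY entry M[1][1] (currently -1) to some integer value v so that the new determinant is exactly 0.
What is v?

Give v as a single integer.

det is linear in entry M[1][1]: det = old_det + (v - -1) * C_11
Cofactor C_11 = 6
Want det = 0: -18 + (v - -1) * 6 = 0
  (v - -1) = 18 / 6 = 3
  v = -1 + (3) = 2

Answer: 2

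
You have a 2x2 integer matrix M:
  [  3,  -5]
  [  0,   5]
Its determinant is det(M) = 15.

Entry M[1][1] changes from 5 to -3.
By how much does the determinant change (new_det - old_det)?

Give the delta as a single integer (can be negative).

Cofactor C_11 = 3
Entry delta = -3 - 5 = -8
Det delta = entry_delta * cofactor = -8 * 3 = -24

Answer: -24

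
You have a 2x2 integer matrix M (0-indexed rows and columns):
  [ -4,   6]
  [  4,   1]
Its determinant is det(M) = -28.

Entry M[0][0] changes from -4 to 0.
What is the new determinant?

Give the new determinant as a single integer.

Answer: -24

Derivation:
det is linear in row 0: changing M[0][0] by delta changes det by delta * cofactor(0,0).
Cofactor C_00 = (-1)^(0+0) * minor(0,0) = 1
Entry delta = 0 - -4 = 4
Det delta = 4 * 1 = 4
New det = -28 + 4 = -24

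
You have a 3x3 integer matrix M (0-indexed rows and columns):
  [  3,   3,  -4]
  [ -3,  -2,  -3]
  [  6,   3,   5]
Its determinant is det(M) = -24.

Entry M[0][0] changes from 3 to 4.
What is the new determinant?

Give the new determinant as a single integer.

det is linear in row 0: changing M[0][0] by delta changes det by delta * cofactor(0,0).
Cofactor C_00 = (-1)^(0+0) * minor(0,0) = -1
Entry delta = 4 - 3 = 1
Det delta = 1 * -1 = -1
New det = -24 + -1 = -25

Answer: -25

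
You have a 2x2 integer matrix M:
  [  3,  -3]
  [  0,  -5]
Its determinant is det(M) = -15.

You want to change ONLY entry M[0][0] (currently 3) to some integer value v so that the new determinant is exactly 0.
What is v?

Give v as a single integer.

det is linear in entry M[0][0]: det = old_det + (v - 3) * C_00
Cofactor C_00 = -5
Want det = 0: -15 + (v - 3) * -5 = 0
  (v - 3) = 15 / -5 = -3
  v = 3 + (-3) = 0

Answer: 0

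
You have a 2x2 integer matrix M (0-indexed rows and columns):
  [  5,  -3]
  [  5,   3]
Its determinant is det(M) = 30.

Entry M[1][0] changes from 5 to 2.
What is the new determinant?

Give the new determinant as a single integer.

Answer: 21

Derivation:
det is linear in row 1: changing M[1][0] by delta changes det by delta * cofactor(1,0).
Cofactor C_10 = (-1)^(1+0) * minor(1,0) = 3
Entry delta = 2 - 5 = -3
Det delta = -3 * 3 = -9
New det = 30 + -9 = 21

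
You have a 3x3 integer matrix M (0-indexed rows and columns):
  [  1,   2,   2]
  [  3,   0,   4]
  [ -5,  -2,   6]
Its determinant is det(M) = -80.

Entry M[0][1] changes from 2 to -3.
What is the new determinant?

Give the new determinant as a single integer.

Answer: 110

Derivation:
det is linear in row 0: changing M[0][1] by delta changes det by delta * cofactor(0,1).
Cofactor C_01 = (-1)^(0+1) * minor(0,1) = -38
Entry delta = -3 - 2 = -5
Det delta = -5 * -38 = 190
New det = -80 + 190 = 110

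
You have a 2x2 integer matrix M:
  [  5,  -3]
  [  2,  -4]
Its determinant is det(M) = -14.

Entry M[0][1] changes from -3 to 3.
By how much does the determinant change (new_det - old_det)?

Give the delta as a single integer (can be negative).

Answer: -12

Derivation:
Cofactor C_01 = -2
Entry delta = 3 - -3 = 6
Det delta = entry_delta * cofactor = 6 * -2 = -12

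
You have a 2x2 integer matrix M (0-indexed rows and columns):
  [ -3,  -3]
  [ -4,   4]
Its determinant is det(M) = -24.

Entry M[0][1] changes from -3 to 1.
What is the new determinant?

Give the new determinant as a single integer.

Answer: -8

Derivation:
det is linear in row 0: changing M[0][1] by delta changes det by delta * cofactor(0,1).
Cofactor C_01 = (-1)^(0+1) * minor(0,1) = 4
Entry delta = 1 - -3 = 4
Det delta = 4 * 4 = 16
New det = -24 + 16 = -8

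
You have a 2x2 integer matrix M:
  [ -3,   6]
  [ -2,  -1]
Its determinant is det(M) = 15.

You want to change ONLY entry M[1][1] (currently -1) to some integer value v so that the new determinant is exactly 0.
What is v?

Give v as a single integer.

Answer: 4

Derivation:
det is linear in entry M[1][1]: det = old_det + (v - -1) * C_11
Cofactor C_11 = -3
Want det = 0: 15 + (v - -1) * -3 = 0
  (v - -1) = -15 / -3 = 5
  v = -1 + (5) = 4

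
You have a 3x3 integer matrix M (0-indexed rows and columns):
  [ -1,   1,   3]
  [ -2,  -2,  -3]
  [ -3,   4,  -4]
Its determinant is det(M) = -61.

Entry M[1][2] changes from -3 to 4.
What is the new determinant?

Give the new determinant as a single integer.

Answer: -54

Derivation:
det is linear in row 1: changing M[1][2] by delta changes det by delta * cofactor(1,2).
Cofactor C_12 = (-1)^(1+2) * minor(1,2) = 1
Entry delta = 4 - -3 = 7
Det delta = 7 * 1 = 7
New det = -61 + 7 = -54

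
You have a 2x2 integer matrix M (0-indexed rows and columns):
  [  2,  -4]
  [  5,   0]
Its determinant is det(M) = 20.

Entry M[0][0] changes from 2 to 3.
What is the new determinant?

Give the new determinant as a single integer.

Answer: 20

Derivation:
det is linear in row 0: changing M[0][0] by delta changes det by delta * cofactor(0,0).
Cofactor C_00 = (-1)^(0+0) * minor(0,0) = 0
Entry delta = 3 - 2 = 1
Det delta = 1 * 0 = 0
New det = 20 + 0 = 20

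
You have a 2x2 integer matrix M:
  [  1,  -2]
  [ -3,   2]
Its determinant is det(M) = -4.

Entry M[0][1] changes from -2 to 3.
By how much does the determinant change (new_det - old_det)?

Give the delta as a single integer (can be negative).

Cofactor C_01 = 3
Entry delta = 3 - -2 = 5
Det delta = entry_delta * cofactor = 5 * 3 = 15

Answer: 15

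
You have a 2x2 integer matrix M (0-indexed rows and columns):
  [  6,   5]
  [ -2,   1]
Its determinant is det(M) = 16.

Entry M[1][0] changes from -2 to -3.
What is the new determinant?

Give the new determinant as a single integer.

det is linear in row 1: changing M[1][0] by delta changes det by delta * cofactor(1,0).
Cofactor C_10 = (-1)^(1+0) * minor(1,0) = -5
Entry delta = -3 - -2 = -1
Det delta = -1 * -5 = 5
New det = 16 + 5 = 21

Answer: 21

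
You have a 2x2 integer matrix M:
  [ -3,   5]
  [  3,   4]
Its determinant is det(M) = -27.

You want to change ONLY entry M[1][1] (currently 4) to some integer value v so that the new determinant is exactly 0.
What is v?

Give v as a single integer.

Answer: -5

Derivation:
det is linear in entry M[1][1]: det = old_det + (v - 4) * C_11
Cofactor C_11 = -3
Want det = 0: -27 + (v - 4) * -3 = 0
  (v - 4) = 27 / -3 = -9
  v = 4 + (-9) = -5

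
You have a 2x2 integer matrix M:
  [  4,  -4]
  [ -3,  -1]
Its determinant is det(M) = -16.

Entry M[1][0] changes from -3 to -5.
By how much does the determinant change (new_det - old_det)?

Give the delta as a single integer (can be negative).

Answer: -8

Derivation:
Cofactor C_10 = 4
Entry delta = -5 - -3 = -2
Det delta = entry_delta * cofactor = -2 * 4 = -8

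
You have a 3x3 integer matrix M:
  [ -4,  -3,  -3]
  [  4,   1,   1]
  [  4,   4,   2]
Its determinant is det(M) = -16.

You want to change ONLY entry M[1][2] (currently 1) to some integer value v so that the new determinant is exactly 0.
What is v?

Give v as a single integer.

Answer: 5

Derivation:
det is linear in entry M[1][2]: det = old_det + (v - 1) * C_12
Cofactor C_12 = 4
Want det = 0: -16 + (v - 1) * 4 = 0
  (v - 1) = 16 / 4 = 4
  v = 1 + (4) = 5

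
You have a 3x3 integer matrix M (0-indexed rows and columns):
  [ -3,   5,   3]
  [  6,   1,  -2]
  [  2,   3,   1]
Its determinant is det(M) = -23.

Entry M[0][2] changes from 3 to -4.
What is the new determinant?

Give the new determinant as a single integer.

det is linear in row 0: changing M[0][2] by delta changes det by delta * cofactor(0,2).
Cofactor C_02 = (-1)^(0+2) * minor(0,2) = 16
Entry delta = -4 - 3 = -7
Det delta = -7 * 16 = -112
New det = -23 + -112 = -135

Answer: -135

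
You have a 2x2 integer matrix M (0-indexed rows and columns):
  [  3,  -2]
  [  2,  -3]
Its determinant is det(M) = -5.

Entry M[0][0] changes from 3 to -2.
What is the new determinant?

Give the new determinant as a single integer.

det is linear in row 0: changing M[0][0] by delta changes det by delta * cofactor(0,0).
Cofactor C_00 = (-1)^(0+0) * minor(0,0) = -3
Entry delta = -2 - 3 = -5
Det delta = -5 * -3 = 15
New det = -5 + 15 = 10

Answer: 10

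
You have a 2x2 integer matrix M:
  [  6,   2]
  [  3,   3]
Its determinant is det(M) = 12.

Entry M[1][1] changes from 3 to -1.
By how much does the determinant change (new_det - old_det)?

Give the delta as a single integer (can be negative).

Answer: -24

Derivation:
Cofactor C_11 = 6
Entry delta = -1 - 3 = -4
Det delta = entry_delta * cofactor = -4 * 6 = -24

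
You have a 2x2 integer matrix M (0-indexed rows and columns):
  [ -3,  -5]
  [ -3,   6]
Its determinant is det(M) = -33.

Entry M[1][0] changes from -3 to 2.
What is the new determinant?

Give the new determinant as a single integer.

Answer: -8

Derivation:
det is linear in row 1: changing M[1][0] by delta changes det by delta * cofactor(1,0).
Cofactor C_10 = (-1)^(1+0) * minor(1,0) = 5
Entry delta = 2 - -3 = 5
Det delta = 5 * 5 = 25
New det = -33 + 25 = -8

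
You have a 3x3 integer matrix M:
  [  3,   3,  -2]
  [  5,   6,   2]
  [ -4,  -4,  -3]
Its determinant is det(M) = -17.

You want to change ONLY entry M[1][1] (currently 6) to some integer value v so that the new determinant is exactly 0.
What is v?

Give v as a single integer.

Answer: 5

Derivation:
det is linear in entry M[1][1]: det = old_det + (v - 6) * C_11
Cofactor C_11 = -17
Want det = 0: -17 + (v - 6) * -17 = 0
  (v - 6) = 17 / -17 = -1
  v = 6 + (-1) = 5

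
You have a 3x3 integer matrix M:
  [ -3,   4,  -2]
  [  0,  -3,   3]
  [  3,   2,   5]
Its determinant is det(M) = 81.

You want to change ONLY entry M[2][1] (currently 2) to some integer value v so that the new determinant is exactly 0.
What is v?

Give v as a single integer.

Answer: -7

Derivation:
det is linear in entry M[2][1]: det = old_det + (v - 2) * C_21
Cofactor C_21 = 9
Want det = 0: 81 + (v - 2) * 9 = 0
  (v - 2) = -81 / 9 = -9
  v = 2 + (-9) = -7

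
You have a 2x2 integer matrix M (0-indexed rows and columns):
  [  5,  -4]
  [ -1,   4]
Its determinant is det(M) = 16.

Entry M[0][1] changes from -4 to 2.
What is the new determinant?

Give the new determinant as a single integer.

Answer: 22

Derivation:
det is linear in row 0: changing M[0][1] by delta changes det by delta * cofactor(0,1).
Cofactor C_01 = (-1)^(0+1) * minor(0,1) = 1
Entry delta = 2 - -4 = 6
Det delta = 6 * 1 = 6
New det = 16 + 6 = 22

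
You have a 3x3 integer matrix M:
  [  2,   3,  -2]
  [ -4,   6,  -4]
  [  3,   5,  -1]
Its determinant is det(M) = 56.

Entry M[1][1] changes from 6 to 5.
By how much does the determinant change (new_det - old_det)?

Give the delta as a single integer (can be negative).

Answer: -4

Derivation:
Cofactor C_11 = 4
Entry delta = 5 - 6 = -1
Det delta = entry_delta * cofactor = -1 * 4 = -4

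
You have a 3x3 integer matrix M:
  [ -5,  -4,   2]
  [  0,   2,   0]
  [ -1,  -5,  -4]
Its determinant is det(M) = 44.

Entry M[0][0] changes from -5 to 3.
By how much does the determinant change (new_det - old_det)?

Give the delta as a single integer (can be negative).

Cofactor C_00 = -8
Entry delta = 3 - -5 = 8
Det delta = entry_delta * cofactor = 8 * -8 = -64

Answer: -64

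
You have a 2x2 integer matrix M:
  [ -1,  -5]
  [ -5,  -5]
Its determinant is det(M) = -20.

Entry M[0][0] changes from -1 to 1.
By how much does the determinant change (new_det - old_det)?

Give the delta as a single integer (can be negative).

Cofactor C_00 = -5
Entry delta = 1 - -1 = 2
Det delta = entry_delta * cofactor = 2 * -5 = -10

Answer: -10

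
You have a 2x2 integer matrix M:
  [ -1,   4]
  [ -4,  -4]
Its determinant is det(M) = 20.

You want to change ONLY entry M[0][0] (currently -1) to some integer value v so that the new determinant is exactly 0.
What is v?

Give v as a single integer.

det is linear in entry M[0][0]: det = old_det + (v - -1) * C_00
Cofactor C_00 = -4
Want det = 0: 20 + (v - -1) * -4 = 0
  (v - -1) = -20 / -4 = 5
  v = -1 + (5) = 4

Answer: 4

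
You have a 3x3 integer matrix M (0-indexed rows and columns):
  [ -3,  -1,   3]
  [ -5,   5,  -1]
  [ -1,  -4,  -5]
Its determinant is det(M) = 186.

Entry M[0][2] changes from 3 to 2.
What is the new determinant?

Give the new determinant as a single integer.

det is linear in row 0: changing M[0][2] by delta changes det by delta * cofactor(0,2).
Cofactor C_02 = (-1)^(0+2) * minor(0,2) = 25
Entry delta = 2 - 3 = -1
Det delta = -1 * 25 = -25
New det = 186 + -25 = 161

Answer: 161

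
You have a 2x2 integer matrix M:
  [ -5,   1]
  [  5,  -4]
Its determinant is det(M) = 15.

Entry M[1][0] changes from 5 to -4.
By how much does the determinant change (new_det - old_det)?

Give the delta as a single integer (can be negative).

Answer: 9

Derivation:
Cofactor C_10 = -1
Entry delta = -4 - 5 = -9
Det delta = entry_delta * cofactor = -9 * -1 = 9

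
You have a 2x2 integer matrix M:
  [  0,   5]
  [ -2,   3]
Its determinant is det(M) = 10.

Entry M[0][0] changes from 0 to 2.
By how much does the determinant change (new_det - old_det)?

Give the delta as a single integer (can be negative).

Answer: 6

Derivation:
Cofactor C_00 = 3
Entry delta = 2 - 0 = 2
Det delta = entry_delta * cofactor = 2 * 3 = 6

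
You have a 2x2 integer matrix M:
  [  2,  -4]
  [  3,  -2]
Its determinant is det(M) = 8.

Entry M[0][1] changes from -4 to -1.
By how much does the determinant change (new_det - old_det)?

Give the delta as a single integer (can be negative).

Answer: -9

Derivation:
Cofactor C_01 = -3
Entry delta = -1 - -4 = 3
Det delta = entry_delta * cofactor = 3 * -3 = -9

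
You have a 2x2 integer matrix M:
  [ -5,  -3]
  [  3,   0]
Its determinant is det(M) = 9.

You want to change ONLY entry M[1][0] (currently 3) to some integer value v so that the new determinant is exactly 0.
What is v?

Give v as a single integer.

Answer: 0

Derivation:
det is linear in entry M[1][0]: det = old_det + (v - 3) * C_10
Cofactor C_10 = 3
Want det = 0: 9 + (v - 3) * 3 = 0
  (v - 3) = -9 / 3 = -3
  v = 3 + (-3) = 0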